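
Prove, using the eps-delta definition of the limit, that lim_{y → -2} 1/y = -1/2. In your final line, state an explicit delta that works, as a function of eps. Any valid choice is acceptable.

Let eps > 0 be given. We seek delta > 0 such that 0 < |y + 2| < delta implies |1/y + 1/2| < eps.
|1/y + 1/2| = |-2 − y|/(2·|y|) = |y + 2|/(2|y|).
Require delta ≤ 1 so that |y| > 2 − 1 = 1, hence 2|y| > 2.
Then |1/y + 1/2| < |y + 2|/2, which is < eps when |y + 2| < 2eps.
Take delta = min(1, 2eps). Then 0 < |y + 2| < delta gives both |y + 2| < 1 and |y + 2| < 2eps, so |1/y + 1/2| < eps.

delta = min(1, 2eps)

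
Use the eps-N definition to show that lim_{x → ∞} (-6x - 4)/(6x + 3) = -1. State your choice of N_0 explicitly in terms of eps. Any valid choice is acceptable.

Let eps > 0 be given. We seek N_0 > 0 such that x > N_0 implies |(-6x - 4)/(6x + 3) + 1| < eps.
(-6x - 4)/(6x + 3) + 1 = (6(-6x - 4) − (-6)(6x + 3)) / (6(6x + 3)) = -6/(6(6x + 3)).
For x > 0 we have 6x + 3 > 6x, so |(-6x - 4)/(6x + 3) + 1| = 6/(6(6x + 3)) < 6/(6·6x) = (1/6)/x.
Thus |(-6x - 4)/(6x + 3) + 1| < eps whenever x > (1/6)/eps.
Take N_0 = (1/6)/eps. If x > N_0 then |(-6x - 4)/(6x + 3) + 1| < (1/6)/x < eps.

N_0 = (1/6)/eps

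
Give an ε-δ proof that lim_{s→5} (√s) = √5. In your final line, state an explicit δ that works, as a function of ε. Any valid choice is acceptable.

δ = min(5, √5·ε)

Fix ε > 0. We want δ > 0 such that 0 < |s − 5| < δ implies |√s − √5| < ε.
Multiplying by the conjugate, |√s − √5| = |s − 5|/(√s + √5).
Restrict δ ≤ 5 so that |s − 5| < 5 forces s > 0, and then √s + √5 > √5.
Hence |√s − √5| < |s − 5|/√5, which is < ε once |s − 5| < √5·ε.
Take δ = min(5, √5·ε). If 0 < |s − 5| < δ then s > 0 and |√s − √5| < |s − 5|/√5 < ε.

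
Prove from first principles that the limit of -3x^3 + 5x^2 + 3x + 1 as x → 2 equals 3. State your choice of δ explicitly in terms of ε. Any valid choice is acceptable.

Let ε > 0 be given. We want δ > 0 such that 0 < |x − 2| < δ implies |(-3x^3 + 5x^2 + 3x + 1) − 3| < ε.
(-3x^3 + 5x^2 + 3x + 1) − 3 = -3x^3 + 5x^2 + 3x - 2 = (x − 2)(-3x^2 - x + 1).
So |(-3x^3 + 5x^2 + 3x + 1) − 3| = |x − 2|·|-3x^2 - x + 1|.
Assume first that |x − 2| < 1, so |x| < 3. Then |-3x^2 - x + 1| ≤ 3·3^2 + 3 + 1 = 31.
Hence |(-3x^3 + 5x^2 + 3x + 1) − 3| ≤ 31|x − 2| < ε provided |x − 2| < ε/31.
Take δ = min(1, ε/31). Then 0 < |x − 2| < δ gives both |x − 2| < 1 and |x − 2| < ε/31, so |(-3x^3 + 5x^2 + 3x + 1) − 3| < ε.

δ = min(1, ε/31)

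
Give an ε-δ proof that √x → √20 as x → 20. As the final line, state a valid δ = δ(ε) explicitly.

δ = min(20, √20·ε)

Suppose ε > 0. We want δ > 0 such that 0 < |x − 20| < δ implies |√x − √20| < ε.
Rationalise: √x − √20 = (x − 20)/(√x + √20), so |√x − √20| = |x − 20|/(√x + √20).
Restrict δ ≤ 20 so that |x − 20| < 20 forces x > 0, and then √x + √20 > √20.
Hence |√x − √20| < |x − 20|/√20, which is < ε once |x − 20| < √20·ε.
Take δ = min(20, √20·ε). If 0 < |x − 20| < δ then x > 0 and |√x − √20| < |x − 20|/√20 < ε.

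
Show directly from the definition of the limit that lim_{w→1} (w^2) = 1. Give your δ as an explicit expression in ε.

Let ε > 0 be given. We seek δ > 0 with 0 < |w − 1| < δ ⇒ |w^2 − 1| < ε.
Factor: w^2 − 1 = (w − 1)(w + 1), so |w^2 − 1| = |w − 1|·|w + 1|.
Impose δ ≤ 1 so that |w| < 2; then |w + 1| ≤ 3.
Hence |w^2 − 1| ≤ 3|w − 1|, which is < ε once |w − 1| < ε/3.
Take δ = min(1, ε/3). If 0 < |w − 1| < δ then both bounds hold and |w^2 − 1| ≤ 3|w − 1| < 3·(ε/3) = ε.

δ = min(1, ε/3)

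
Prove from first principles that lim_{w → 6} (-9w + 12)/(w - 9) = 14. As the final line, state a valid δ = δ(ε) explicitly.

δ = min(3/2, (3/46)ε)

Suppose ε > 0. We want δ > 0 with 0 < |w − 6| < δ ⇒ |(-9w + 12)/(w - 9) − 14| < ε.
Combining over a common denominator, (-9w + 12)/(w - 9) − 14 = [(-9w + 12)·(-3) − (-42)·(w - 9)] / [(-3)·(w - 9)] = 69(w − 6) / ((-3)(w - 9)).
So |(-9w + 12)/(w - 9) − 14| = 69|w − 6| / (3·|w − 9|).
Require δ ≤ 3/2, so |w − 9| ≥ |-3| − |w − 6| > 3 − 3/2 = 3/2.
Hence |(-9w + 12)/(w - 9) − 14| < 69|w − 6|/(3·(3/2)) = (46/3)|w − 6|, which is < ε once |w − 6| < (3/46)ε.
Take δ = min(3/2, (3/46)ε). Then 0 < |w − 6| < δ forces both bounds, so |(-9w + 12)/(w - 9) − 14| < ε.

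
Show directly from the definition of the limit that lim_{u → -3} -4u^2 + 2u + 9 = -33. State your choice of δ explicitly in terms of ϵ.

δ = min(1, ϵ/30)

Let ϵ > 0 be given. We want δ > 0 such that 0 < |u + 3| < δ implies |(-4u^2 + 2u + 9) + 33| < ϵ.
(-4u^2 + 2u + 9) + 33 = -4u^2 + 2u + 42 = (u + 3)(-4u + 14).
So |(-4u^2 + 2u + 9) + 33| = |u + 3|·|-4u + 14|.
Assume first that |u + 3| < 1, so |u| < 4. Then |-4u + 14| ≤ 4·4 + 14 = 30.
Hence |(-4u^2 + 2u + 9) + 33| ≤ 30|u + 3| < ϵ provided |u + 3| < ϵ/30.
Take δ = min(1, ϵ/30). Then 0 < |u + 3| < δ gives both |u + 3| < 1 and |u + 3| < ϵ/30, so |(-4u^2 + 2u + 9) + 33| < ϵ.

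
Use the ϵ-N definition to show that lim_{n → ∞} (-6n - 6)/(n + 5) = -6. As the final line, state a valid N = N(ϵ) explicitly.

Let ϵ > 0 be given. For n ≥ 1, |(-6n - 6)/(n + 5) + 6| = |24|/((n + 5)) = 24/((n + 5)).
Since n + 5 ≥ n for n ≥ 1, this is ≤ 24/(n) = 24/n.
So |(-6n - 6)/(n + 5) + 6| < ϵ whenever n > 24/ϵ.
Take N = 24/ϵ. If n > N then |(-6n - 6)/(n + 5) + 6| ≤ 24/n < ϵ.

N = 24/ϵ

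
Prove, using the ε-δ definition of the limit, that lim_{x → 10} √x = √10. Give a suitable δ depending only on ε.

δ = min(10, √10·ε)

Let ε > 0. We want δ > 0 such that 0 < |x − 10| < δ implies |√x − √10| < ε.
Multiplying by the conjugate, |√x − √10| = |x − 10|/(√x + √10).
Restrict δ ≤ 10 so that |x − 10| < 10 forces x > 0, and then √x + √10 > √10.
Hence |√x − √10| < |x − 10|/√10, which is < ε once |x − 10| < √10·ε.
Take δ = min(10, √10·ε). If 0 < |x − 10| < δ then x > 0 and |√x − √10| < |x − 10|/√10 < ε.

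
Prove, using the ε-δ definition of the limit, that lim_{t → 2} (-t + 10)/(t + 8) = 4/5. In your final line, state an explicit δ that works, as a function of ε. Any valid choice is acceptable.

δ = min(5, (25/9)ε)

Let ε > 0 be given. We want δ > 0 with 0 < |t − 2| < δ ⇒ |(-t + 10)/(t + 8) − (4/5)| < ε.
Combining over a common denominator, (-t + 10)/(t + 8) − (4/5) = [(-t + 10)·10 − 8·(t + 8)] / [10·(t + 8)] = -18(t − 2) / (10(t + 8)).
So |(-t + 10)/(t + 8) − (4/5)| = 18|t − 2| / (10·|t + 8|).
Restrict δ ≤ 5. Then |t − 2| < 5 gives |t + 8| = |(t − 2) + 10| ≥ 10 − 5 = 5.
Hence |(-t + 10)/(t + 8) − (4/5)| < 18|t − 2|/(10·5) = (9/25)|t − 2|, which is < ε once |t − 2| < (25/9)ε.
Take δ = min(5, (25/9)ε). Then 0 < |t − 2| < δ forces both bounds, so |(-t + 10)/(t + 8) − (4/5)| < ε.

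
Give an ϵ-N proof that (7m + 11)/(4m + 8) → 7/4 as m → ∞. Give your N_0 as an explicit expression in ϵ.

N_0 = (3/4)/ϵ

Suppose ϵ > 0. For m ≥ 1, |(7m + 11)/(4m + 8) − (7/4)| = |-12|/(4(4m + 8)) = 12/(4(4m + 8)).
Since 4m + 8 ≥ 4m for m ≥ 1, this is ≤ 12/(4·4m) = (3/4)/m.
So |(7m + 11)/(4m + 8) − (7/4)| < ϵ whenever m > (3/4)/ϵ.
Take N_0 = (3/4)/ϵ. If m > N_0 then |(7m + 11)/(4m + 8) − (7/4)| ≤ (3/4)/m < ϵ.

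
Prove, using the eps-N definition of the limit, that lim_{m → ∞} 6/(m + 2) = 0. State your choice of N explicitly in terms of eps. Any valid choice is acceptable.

N = 6/eps

Fix eps > 0. For m ≥ 1, |6/(m + 2) − 0| = 6/(m + 2) ≤ 6/m.
We need 6/m < eps, i.e. m > 6/eps.
Take N = 6/eps. If m > N then |6/(m + 2)| ≤ 6/m < eps.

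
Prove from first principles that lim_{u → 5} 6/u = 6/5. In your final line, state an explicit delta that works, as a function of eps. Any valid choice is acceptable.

Let eps > 0. We seek delta > 0 such that 0 < |u − 5| < delta implies |6/u − (6/5)| < eps.
|6/u − (6/5)| = 6·|5 − u|/(5·|u|) = 6|u − 5|/(5|u|).
Restrict delta ≤ 5/2. Then |u − 5| < 5/2 gives |u| > 5/2, so 5|u| > 25/2.
Then |6/u − (6/5)| < 6|u − 5|/(25/2), which is < eps when |u − 5| < (25/12)eps.
Take delta = min(5/2, (25/12)eps). Then 0 < |u − 5| < delta gives both |u − 5| < 5/2 and |u − 5| < (25/12)eps, so |6/u − (6/5)| < eps.

delta = min(5/2, (25/12)eps)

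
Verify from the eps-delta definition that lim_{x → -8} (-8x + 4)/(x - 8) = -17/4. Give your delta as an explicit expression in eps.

delta = min(8, (32/15)eps)

Suppose eps > 0. We want delta > 0 with 0 < |x + 8| < delta ⇒ |(-8x + 4)/(x - 8) + 17/4| < eps.
Combining over a common denominator, (-8x + 4)/(x - 8) + 17/4 = [(-8x + 4)·(-16) − 68·(x - 8)] / [(-16)·(x - 8)] = 60(x + 8) / ((-16)(x - 8)).
So |(-8x + 4)/(x - 8) + 17/4| = 60|x + 8| / (16·|x − 8|).
Require delta ≤ 8, so |x − 8| ≥ |-16| − |x + 8| > 16 − 8 = 8.
Hence |(-8x + 4)/(x - 8) + 17/4| < 60|x + 8|/(16·8) = (15/32)|x + 8|, which is < eps once |x + 8| < (32/15)eps.
Take delta = min(8, (32/15)eps). Then 0 < |x + 8| < delta forces both bounds, so |(-8x + 4)/(x - 8) + 17/4| < eps.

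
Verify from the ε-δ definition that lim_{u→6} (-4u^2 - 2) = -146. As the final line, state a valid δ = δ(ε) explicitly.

δ = min(2, ε/56)

Suppose ε > 0. We want δ > 0 such that 0 < |u − 6| < δ implies |(-4u^2 - 2) + 146| < ε.
(-4u^2 - 2) + 146 = -4u^2 + 144 = (u − 6)(-4u - 24).
So |(-4u^2 - 2) + 146| = |u − 6|·|-4u - 24|.
Assume first that |u − 6| < 2, so |u| < 8. Then |-4u - 24| ≤ 4·8 + 24 = 56.
Hence |(-4u^2 - 2) + 146| ≤ 56|u − 6| < ε provided |u − 6| < ε/56.
Take δ = min(2, ε/56). Then 0 < |u − 6| < δ gives both |u − 6| < 2 and |u − 6| < ε/56, so |(-4u^2 - 2) + 146| < ε.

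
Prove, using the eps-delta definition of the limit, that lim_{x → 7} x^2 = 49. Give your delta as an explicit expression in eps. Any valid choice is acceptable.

delta = min(1, eps/15)

Let eps > 0. We seek delta > 0 with 0 < |x − 7| < delta ⇒ |x^2 − 49| < eps.
Factor: x^2 − 49 = (x − 7)(x + 7), so |x^2 − 49| = |x − 7|·|x + 7|.
Impose delta ≤ 1 so that |x| < 8; then |x + 7| ≤ 15.
Hence |x^2 − 49| ≤ 15|x − 7|, which is < eps once |x − 7| < eps/15.
Take delta = min(1, eps/15). If 0 < |x − 7| < delta then both bounds hold and |x^2 − 49| ≤ 15|x − 7| < 15·(eps/15) = eps.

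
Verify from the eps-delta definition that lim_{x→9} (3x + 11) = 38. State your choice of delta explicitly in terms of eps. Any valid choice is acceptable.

Let eps > 0. We need delta > 0 so that 0 < |x − 9| < delta implies |(3x + 11) − 38| < eps.
Since (3x + 11) − 38 = 3(x − 9), we have |(3x + 11) − 38| = 3|x − 9|.
Thus it suffices that |x − 9| < eps/3.
Take delta = eps/3. If 0 < |x − 9| < delta then |(3x + 11) − 38| = 3|x − 9| < 3·(eps/3) = eps.

delta = eps/3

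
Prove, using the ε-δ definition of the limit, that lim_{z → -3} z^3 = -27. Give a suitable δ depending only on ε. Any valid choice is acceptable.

δ = min(1, ε/37)

Let ε > 0. We seek δ > 0 with 0 < |z + 3| < δ ⇒ |z^3 + 27| < ε.
Factor: z^3 + 27 = (z + 3)(z^2 - 3z + 9), so |z^3 + 27| = |z + 3|·|z^2 - 3z + 9|.
Impose δ ≤ 1 so that |z| < 4; then |z^2 - 3z + 9| ≤ 37.
Hence |z^3 + 27| ≤ 37|z + 3|, which is < ε once |z + 3| < ε/37.
Take δ = min(1, ε/37). If 0 < |z + 3| < δ then both bounds hold and |z^3 + 27| ≤ 37|z + 3| < 37·(ε/37) = ε.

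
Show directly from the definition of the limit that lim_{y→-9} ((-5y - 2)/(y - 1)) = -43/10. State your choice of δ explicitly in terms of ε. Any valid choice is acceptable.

Let ε > 0. We want δ > 0 with 0 < |y + 9| < δ ⇒ |(-5y - 2)/(y - 1) + 43/10| < ε.
Combining over a common denominator, (-5y - 2)/(y - 1) + 43/10 = [(-5y - 2)·(-10) − 43·(y - 1)] / [(-10)·(y - 1)] = 7(y + 9) / ((-10)(y - 1)).
So |(-5y - 2)/(y - 1) + 43/10| = 7|y + 9| / (10·|y − 1|).
Restrict δ ≤ 5. Then |y + 9| < 5 gives |y − 1| = |(y + 9) + (-10)| ≥ 10 − 5 = 5.
Hence |(-5y - 2)/(y - 1) + 43/10| < 7|y + 9|/(10·5) = (7/50)|y + 9|, which is < ε once |y + 9| < (50/7)ε.
Take δ = min(5, (50/7)ε). Then 0 < |y + 9| < δ forces both bounds, so |(-5y - 2)/(y - 1) + 43/10| < ε.

δ = min(5, (50/7)ε)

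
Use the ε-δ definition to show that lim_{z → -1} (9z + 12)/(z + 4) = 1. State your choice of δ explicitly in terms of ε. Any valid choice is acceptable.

δ = min(3/2, (3/16)ε)

Fix ε > 0. We want δ > 0 with 0 < |z + 1| < δ ⇒ |(9z + 12)/(z + 4) − 1| < ε.
Combining over a common denominator, (9z + 12)/(z + 4) − 1 = [(9z + 12)·3 − 3·(z + 4)] / [3·(z + 4)] = 24(z + 1) / (3(z + 4)).
So |(9z + 12)/(z + 4) − 1| = 24|z + 1| / (3·|z + 4|).
Restrict δ ≤ 3/2. Then |z + 1| < 3/2 gives |z + 4| = |(z + 1) + 3| ≥ 3 − 3/2 = 3/2.
Hence |(9z + 12)/(z + 4) − 1| < 24|z + 1|/(3·(3/2)) = (16/3)|z + 1|, which is < ε once |z + 1| < (3/16)ε.
Take δ = min(3/2, (3/16)ε). Then 0 < |z + 1| < δ forces both bounds, so |(9z + 12)/(z + 4) − 1| < ε.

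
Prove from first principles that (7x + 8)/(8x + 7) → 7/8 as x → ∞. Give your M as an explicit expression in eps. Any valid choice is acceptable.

M = (15/64)/eps

Let eps > 0. We seek M > 0 such that x > M implies |(7x + 8)/(8x + 7) − (7/8)| < eps.
(7x + 8)/(8x + 7) − (7/8) = (8(7x + 8) − 7(8x + 7)) / (8(8x + 7)) = 15/(8(8x + 7)).
For x > 0 we have 8x + 7 > 8x, so |(7x + 8)/(8x + 7) − (7/8)| = 15/(8(8x + 7)) < 15/(8·8x) = (15/64)/x.
Thus |(7x + 8)/(8x + 7) − (7/8)| < eps whenever x > (15/64)/eps.
Take M = (15/64)/eps. If x > M then |(7x + 8)/(8x + 7) − (7/8)| < (15/64)/x < eps.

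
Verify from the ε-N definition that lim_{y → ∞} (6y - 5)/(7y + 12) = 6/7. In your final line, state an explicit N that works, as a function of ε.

Let ε > 0 be given. We seek N > 0 such that y > N implies |(6y - 5)/(7y + 12) − (6/7)| < ε.
(6y - 5)/(7y + 12) − (6/7) = (7(6y - 5) − 6(7y + 12)) / (7(7y + 12)) = -107/(7(7y + 12)).
For y > 0 we have 7y + 12 > 7y, so |(6y - 5)/(7y + 12) − (6/7)| = 107/(7(7y + 12)) < 107/(7·7y) = (107/49)/y.
Thus |(6y - 5)/(7y + 12) − (6/7)| < ε whenever y > (107/49)/ε.
Take N = (107/49)/ε. If y > N then |(6y - 5)/(7y + 12) − (6/7)| < (107/49)/y < ε.

N = (107/49)/ε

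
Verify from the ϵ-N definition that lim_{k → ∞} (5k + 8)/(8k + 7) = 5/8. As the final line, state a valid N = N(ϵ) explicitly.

N = (29/64)/ϵ

Suppose ϵ > 0. For k ≥ 1, |(5k + 8)/(8k + 7) − (5/8)| = |29|/(8(8k + 7)) = 29/(8(8k + 7)).
Since 8k + 7 ≥ 8k for k ≥ 1, this is ≤ 29/(8·8k) = (29/64)/k.
So |(5k + 8)/(8k + 7) − (5/8)| < ϵ whenever k > (29/64)/ϵ.
Take N = (29/64)/ϵ. If k > N then |(5k + 8)/(8k + 7) − (5/8)| ≤ (29/64)/k < ϵ.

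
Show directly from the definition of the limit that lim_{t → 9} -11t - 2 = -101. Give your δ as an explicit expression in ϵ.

Let ϵ > 0 be given. We need δ > 0 so that 0 < |t − 9| < δ implies |(-11t - 2) + 101| < ϵ.
Since (-11t - 2) + 101 = -11(t − 9), we have |(-11t - 2) + 101| = 11|t − 9|.
So 11|t − 9| < ϵ exactly when |t − 9| < ϵ/11.
Take δ = ϵ/11. If 0 < |t − 9| < δ then |(-11t - 2) + 101| = 11|t − 9| < 11·(ϵ/11) = ϵ.

δ = ϵ/11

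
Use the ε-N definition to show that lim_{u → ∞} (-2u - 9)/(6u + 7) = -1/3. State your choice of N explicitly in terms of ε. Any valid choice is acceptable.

N = (10/9)/ε

Let ε > 0. We seek N > 0 such that u > N implies |(-2u - 9)/(6u + 7) + 1/3| < ε.
(-2u - 9)/(6u + 7) + 1/3 = (6(-2u - 9) − (-2)(6u + 7)) / (6(6u + 7)) = -40/(6(6u + 7)).
For u > 0 we have 6u + 7 > 6u, so |(-2u - 9)/(6u + 7) + 1/3| = 40/(6(6u + 7)) < 40/(6·6u) = (10/9)/u.
Thus |(-2u - 9)/(6u + 7) + 1/3| < ε whenever u > (10/9)/ε.
Take N = (10/9)/ε. If u > N then |(-2u - 9)/(6u + 7) + 1/3| < (10/9)/u < ε.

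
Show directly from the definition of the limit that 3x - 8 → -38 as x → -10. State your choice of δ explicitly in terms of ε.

δ = ε/3

Fix ε > 0. We need δ > 0 so that 0 < |x + 10| < δ implies |(3x - 8) + 38| < ε.
Since (3x - 8) + 38 = 3(x + 10), we have |(3x - 8) + 38| = 3|x + 10|.
Thus it suffices that |x + 10| < ε/3.
Take δ = ε/3. If 0 < |x + 10| < δ then |(3x - 8) + 38| = 3|x + 10| < 3·(ε/3) = ε.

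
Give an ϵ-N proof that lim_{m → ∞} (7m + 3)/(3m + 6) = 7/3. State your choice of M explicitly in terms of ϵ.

Let ϵ > 0 be given. For m ≥ 1, |(7m + 3)/(3m + 6) − (7/3)| = |-33|/(3(3m + 6)) = 33/(3(3m + 6)).
Since 3m + 6 ≥ 3m for m ≥ 1, this is ≤ 33/(3·3m) = (11/3)/m.
So |(7m + 3)/(3m + 6) − (7/3)| < ϵ whenever m > (11/3)/ϵ.
Take M = (11/3)/ϵ. If m > M then |(7m + 3)/(3m + 6) − (7/3)| ≤ (11/3)/m < ϵ.

M = (11/3)/ϵ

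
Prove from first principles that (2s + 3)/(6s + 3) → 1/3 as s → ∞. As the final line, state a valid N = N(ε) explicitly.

N = (1/3)/ε

Suppose ε > 0. We seek N > 0 such that s > N implies |(2s + 3)/(6s + 3) − (1/3)| < ε.
(2s + 3)/(6s + 3) − (1/3) = (6(2s + 3) − 2(6s + 3)) / (6(6s + 3)) = 12/(6(6s + 3)).
For s > 0 we have 6s + 3 > 6s, so |(2s + 3)/(6s + 3) − (1/3)| = 12/(6(6s + 3)) < 12/(6·6s) = (1/3)/s.
Thus |(2s + 3)/(6s + 3) − (1/3)| < ε whenever s > (1/3)/ε.
Take N = (1/3)/ε. If s > N then |(2s + 3)/(6s + 3) − (1/3)| < (1/3)/s < ε.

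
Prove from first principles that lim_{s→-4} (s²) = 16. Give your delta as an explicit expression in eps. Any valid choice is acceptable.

delta = min(2, eps/10)

Let eps > 0 be given. We seek delta > 0 with 0 < |s + 4| < delta ⇒ |s² − 16| < eps.
Factor: s² − 16 = (s + 4)(s - 4), so |s² − 16| = |s + 4|·|s - 4|.
Impose delta ≤ 2 so that |s| < 6; then |s - 4| ≤ 10.
Hence |s² − 16| ≤ 10|s + 4|, which is < eps once |s + 4| < eps/10.
Take delta = min(2, eps/10). If 0 < |s + 4| < delta then both bounds hold and |s² − 16| ≤ 10|s + 4| < 10·(eps/10) = eps.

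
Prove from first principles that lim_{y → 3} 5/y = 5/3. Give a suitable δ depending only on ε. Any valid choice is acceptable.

Fix ε > 0. We seek δ > 0 such that 0 < |y − 3| < δ implies |5/y − (5/3)| < ε.
|5/y − (5/3)| = 5·|3 − y|/(3·|y|) = 5|y − 3|/(3|y|).
Restrict δ ≤ 3/2. Then |y − 3| < 3/2 gives |y| > 3/2, so 3|y| > 9/2.
Then |5/y − (5/3)| < 5|y − 3|/(9/2), which is < ε when |y − 3| < (9/10)ε.
Take δ = min(3/2, (9/10)ε). Then 0 < |y − 3| < δ gives both |y − 3| < 3/2 and |y − 3| < (9/10)ε, so |5/y − (5/3)| < ε.

δ = min(3/2, (9/10)ε)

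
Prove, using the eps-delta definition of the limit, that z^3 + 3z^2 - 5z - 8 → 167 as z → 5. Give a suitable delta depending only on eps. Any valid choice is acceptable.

delta = min(1, eps/119)

Suppose eps > 0. We want delta > 0 such that 0 < |z − 5| < delta implies |(z^3 + 3z^2 - 5z - 8) − 167| < eps.
(z^3 + 3z^2 - 5z - 8) − 167 = z^3 + 3z^2 - 5z - 175 = (z − 5)(z^2 + 8z + 35).
So |(z^3 + 3z^2 - 5z - 8) − 167| = |z − 5|·|z^2 + 8z + 35|.
Require delta ≤ 1. Then |z − 5| < 1 gives |z| < 6, and by the triangle inequality |z^2 + 8z + 35| ≤ 6^2 + 8·6 + 35 = 119.
Hence |(z^3 + 3z^2 - 5z - 8) − 167| ≤ 119|z − 5| < eps provided |z − 5| < eps/119.
Choosing delta = min(1, eps/119) ensures both conditions, hence |(z^3 + 3z^2 - 5z - 8) − 167| < eps.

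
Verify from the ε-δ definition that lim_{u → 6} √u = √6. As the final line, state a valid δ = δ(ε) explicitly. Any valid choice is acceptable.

Fix ε > 0. We want δ > 0 such that 0 < |u − 6| < δ implies |√u − √6| < ε.
Multiplying by the conjugate, |√u − √6| = |u − 6|/(√u + √6).
Restrict δ ≤ 6 so that |u − 6| < 6 forces u > 0, and then √u + √6 > √6.
Hence |√u − √6| < |u − 6|/√6, which is < ε once |u − 6| < √6·ε.
Take δ = min(6, √6·ε). If 0 < |u − 6| < δ then u > 0 and |√u − √6| < |u − 6|/√6 < ε.

δ = min(6, √6·ε)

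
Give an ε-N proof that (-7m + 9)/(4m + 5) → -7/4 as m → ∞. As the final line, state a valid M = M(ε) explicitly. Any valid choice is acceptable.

Let ε > 0. For m ≥ 1, |(-7m + 9)/(4m + 5) + 7/4| = |71|/(4(4m + 5)) = 71/(4(4m + 5)).
Since 4m + 5 ≥ 4m for m ≥ 1, this is ≤ 71/(4·4m) = (71/16)/m.
So |(-7m + 9)/(4m + 5) + 7/4| < ε whenever m > (71/16)/ε.
Take M = (71/16)/ε. If m > M then |(-7m + 9)/(4m + 5) + 7/4| ≤ (71/16)/m < ε.

M = (71/16)/ε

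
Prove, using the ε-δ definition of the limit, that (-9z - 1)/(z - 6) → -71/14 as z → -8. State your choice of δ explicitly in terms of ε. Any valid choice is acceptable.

Fix ε > 0. We want δ > 0 with 0 < |z + 8| < δ ⇒ |(-9z - 1)/(z - 6) + 71/14| < ε.
Combining over a common denominator, (-9z - 1)/(z - 6) + 71/14 = [(-9z - 1)·(-14) − 71·(z - 6)] / [(-14)·(z - 6)] = 55(z + 8) / ((-14)(z - 6)).
So |(-9z - 1)/(z - 6) + 71/14| = 55|z + 8| / (14·|z − 6|).
Require δ ≤ 7, so |z − 6| ≥ |-14| − |z + 8| > 14 − 7 = 7.
Hence |(-9z - 1)/(z - 6) + 71/14| < 55|z + 8|/(14·7) = (55/98)|z + 8|, which is < ε once |z + 8| < (98/55)ε.
Take δ = min(7, (98/55)ε). Then 0 < |z + 8| < δ forces both bounds, so |(-9z - 1)/(z - 6) + 71/14| < ε.

δ = min(7, (98/55)ε)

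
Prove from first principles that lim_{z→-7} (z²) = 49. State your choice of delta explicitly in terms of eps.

Suppose eps > 0. We seek delta > 0 with 0 < |z + 7| < delta ⇒ |z² − 49| < eps.
Factor: z² − 49 = (z + 7)(z - 7), so |z² − 49| = |z + 7|·|z - 7|.
Restrict delta ≤ 1. Then |z + 7| < 1 gives |z| < 8, so by the triangle inequality |z - 7| ≤ 8 + 7 = 15.
Hence |z² − 49| ≤ 15|z + 7|, which is < eps once |z + 7| < eps/15.
Take delta = min(1, eps/15). If 0 < |z + 7| < delta then both bounds hold and |z² − 49| ≤ 15|z + 7| < 15·(eps/15) = eps.

delta = min(1, eps/15)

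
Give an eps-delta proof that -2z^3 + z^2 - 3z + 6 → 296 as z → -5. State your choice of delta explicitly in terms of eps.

delta = min(2, eps/233)

Let eps > 0. We want delta > 0 such that 0 < |z + 5| < delta implies |(-2z^3 + z^2 - 3z + 6) − 296| < eps.
(-2z^3 + z^2 - 3z + 6) − 296 = -2z^3 + z^2 - 3z - 290 = (z + 5)(-2z^2 + 11z - 58).
So |(-2z^3 + z^2 - 3z + 6) − 296| = |z + 5|·|-2z^2 + 11z - 58|.
Assume first that |z + 5| < 2, so |z| < 7. Then |-2z^2 + 11z - 58| ≤ 2·7^2 + 11·7 + 58 = 233.
Hence |(-2z^3 + z^2 - 3z + 6) − 296| ≤ 233|z + 5| < eps provided |z + 5| < eps/233.
Choosing delta = min(2, eps/233) ensures both conditions, hence |(-2z^3 + z^2 - 3z + 6) − 296| < eps.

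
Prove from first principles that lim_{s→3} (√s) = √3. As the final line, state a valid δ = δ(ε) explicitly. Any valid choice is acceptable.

Let ε > 0. We want δ > 0 such that 0 < |s − 3| < δ implies |√s − √3| < ε.
Rationalise: √s − √3 = (s − 3)/(√s + √3), so |√s − √3| = |s − 3|/(√s + √3).
Restrict δ ≤ 3 so that |s − 3| < 3 forces s > 0, and then √s + √3 > √3.
Hence |√s − √3| < |s − 3|/√3, which is < ε once |s − 3| < √3·ε.
Take δ = min(3, √3·ε). If 0 < |s − 3| < δ then s > 0 and |√s − √3| < |s − 3|/√3 < ε.

δ = min(3, √3·ε)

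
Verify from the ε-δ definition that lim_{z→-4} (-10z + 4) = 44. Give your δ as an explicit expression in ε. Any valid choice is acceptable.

Suppose ε > 0. We need δ > 0 so that 0 < |z + 4| < δ implies |(-10z + 4) − 44| < ε.
|(-10z + 4) − 44| = |-10z - 40| = 10|z + 4|.
Thus it suffices that |z + 4| < ε/10.
Choosing δ = ε/10 gives |(-10z + 4) − 44| = 10|z + 4| < ε whenever |z + 4| < δ.

δ = ε/10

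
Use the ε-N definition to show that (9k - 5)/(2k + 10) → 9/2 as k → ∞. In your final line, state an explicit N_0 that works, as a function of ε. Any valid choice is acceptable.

N_0 = 25/ε

Let ε > 0 be given. For k ≥ 1, |(9k - 5)/(2k + 10) − (9/2)| = |-100|/(2(2k + 10)) = 100/(2(2k + 10)).
Since 2k + 10 ≥ 2k for k ≥ 1, this is ≤ 100/(2·2k) = 25/k.
So |(9k - 5)/(2k + 10) − (9/2)| < ε whenever k > 25/ε.
Take N_0 = 25/ε. If k > N_0 then |(9k - 5)/(2k + 10) − (9/2)| ≤ 25/k < ε.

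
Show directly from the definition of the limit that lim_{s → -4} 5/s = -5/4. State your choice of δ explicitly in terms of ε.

Let ε > 0. We seek δ > 0 such that 0 < |s + 4| < δ implies |5/s + 5/4| < ε.
|5/s + 5/4| = 5·|-4 − s|/(4·|s|) = 5|s + 4|/(4|s|).
Restrict δ ≤ 2. Then |s + 4| < 2 gives |s| > 2, so 4|s| > 8.
Then |5/s + 5/4| < 5|s + 4|/8, which is < ε when |s + 4| < (8/5)ε.
Take δ = min(2, (8/5)ε). Then 0 < |s + 4| < δ gives both |s + 4| < 2 and |s + 4| < (8/5)ε, so |5/s + 5/4| < ε.

δ = min(2, (8/5)ε)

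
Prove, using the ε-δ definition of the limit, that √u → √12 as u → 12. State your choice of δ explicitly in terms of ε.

δ = min(12, √12·ε)

Let ε > 0 be given. We want δ > 0 such that 0 < |u − 12| < δ implies |√u − √12| < ε.
Multiplying by the conjugate, |√u − √12| = |u − 12|/(√u + √12).
Restrict δ ≤ 12 so that |u − 12| < 12 forces u > 0, and then √u + √12 > √12.
Hence |√u − √12| < |u − 12|/√12, which is < ε once |u − 12| < √12·ε.
Take δ = min(12, √12·ε). If 0 < |u − 12| < δ then u > 0 and |√u − √12| < |u − 12|/√12 < ε.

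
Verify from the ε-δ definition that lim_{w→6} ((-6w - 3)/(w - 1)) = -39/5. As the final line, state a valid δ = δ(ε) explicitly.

Let ε > 0 be given. We want δ > 0 with 0 < |w − 6| < δ ⇒ |(-6w - 3)/(w - 1) + 39/5| < ε.
Combining over a common denominator, (-6w - 3)/(w - 1) + 39/5 = [(-6w - 3)·5 − (-39)·(w - 1)] / [5·(w - 1)] = 9(w − 6) / (5(w - 1)).
So |(-6w - 3)/(w - 1) + 39/5| = 9|w − 6| / (5·|w − 1|).
Require δ ≤ 5/2, so |w − 1| ≥ |5| − |w − 6| > 5 − 5/2 = 5/2.
Hence |(-6w - 3)/(w - 1) + 39/5| < 9|w − 6|/(5·(5/2)) = (18/25)|w − 6|, which is < ε once |w − 6| < (25/18)ε.
Take δ = min(5/2, (25/18)ε). Then 0 < |w − 6| < δ forces both bounds, so |(-6w - 3)/(w - 1) + 39/5| < ε.

δ = min(5/2, (25/18)ε)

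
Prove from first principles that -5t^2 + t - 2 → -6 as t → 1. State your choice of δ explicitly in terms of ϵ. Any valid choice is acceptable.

Fix ϵ > 0. We want δ > 0 such that 0 < |t − 1| < δ implies |(-5t^2 + t - 2) + 6| < ϵ.
(-5t^2 + t - 2) + 6 = -5t^2 + t + 4 = (t − 1)(-5t - 4).
So |(-5t^2 + t - 2) + 6| = |t − 1|·|-5t - 4|.
Require δ ≤ 1. Then |t − 1| < 1 gives |t| < 2, and by the triangle inequality |-5t - 4| ≤ 5·2 + 4 = 14.
Hence |(-5t^2 + t - 2) + 6| ≤ 14|t − 1| < ϵ provided |t − 1| < ϵ/14.
Choosing δ = min(1, ϵ/14) ensures both conditions, hence |(-5t^2 + t - 2) + 6| < ϵ.

δ = min(1, ϵ/14)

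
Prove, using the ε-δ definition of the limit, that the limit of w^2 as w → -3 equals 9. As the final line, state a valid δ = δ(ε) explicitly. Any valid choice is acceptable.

δ = min(1, ε/7)

Fix ε > 0. We seek δ > 0 with 0 < |w + 3| < δ ⇒ |w^2 − 9| < ε.
Factor: w^2 − 9 = (w + 3)(w - 3), so |w^2 − 9| = |w + 3|·|w - 3|.
Impose δ ≤ 1 so that |w| < 4; then |w - 3| ≤ 7.
Hence |w^2 − 9| ≤ 7|w + 3|, which is < ε once |w + 3| < ε/7.
Take δ = min(1, ε/7). If 0 < |w + 3| < δ then both bounds hold and |w^2 − 9| ≤ 7|w + 3| < 7·(ε/7) = ε.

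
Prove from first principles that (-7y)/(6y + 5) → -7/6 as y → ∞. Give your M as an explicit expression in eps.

M = (35/36)/eps

Let eps > 0 be given. We seek M > 0 such that y > M implies |(-7y)/(6y + 5) + 7/6| < eps.
(-7y)/(6y + 5) + 7/6 = (6(-7y) − (-7)(6y + 5)) / (6(6y + 5)) = 35/(6(6y + 5)).
For y > 0 we have 6y + 5 > 6y, so |(-7y)/(6y + 5) + 7/6| = 35/(6(6y + 5)) < 35/(6·6y) = (35/36)/y.
Thus |(-7y)/(6y + 5) + 7/6| < eps whenever y > (35/36)/eps.
Take M = (35/36)/eps. If y > M then |(-7y)/(6y + 5) + 7/6| < (35/36)/y < eps.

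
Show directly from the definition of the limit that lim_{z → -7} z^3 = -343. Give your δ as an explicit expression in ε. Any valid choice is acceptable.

Fix ε > 0. We seek δ > 0 with 0 < |z + 7| < δ ⇒ |z^3 + 343| < ε.
Factor: z^3 + 343 = (z + 7)(z^2 - 7z + 49), so |z^3 + 343| = |z + 7|·|z^2 - 7z + 49|.
Impose δ ≤ 2 so that |z| < 9; then |z^2 - 7z + 49| ≤ 193.
Hence |z^3 + 343| ≤ 193|z + 7|, which is < ε once |z + 7| < ε/193.
Take δ = min(2, ε/193). If 0 < |z + 7| < δ then both bounds hold and |z^3 + 343| ≤ 193|z + 7| < 193·(ε/193) = ε.

δ = min(2, ε/193)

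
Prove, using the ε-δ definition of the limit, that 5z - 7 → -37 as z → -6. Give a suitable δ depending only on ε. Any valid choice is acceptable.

δ = ε/5

Let ε > 0 be given. We need δ > 0 so that 0 < |z + 6| < δ implies |(5z - 7) + 37| < ε.
|(5z - 7) + 37| = |5z + 30| = 5|z + 6|.
Thus it suffices that |z + 6| < ε/5.
Choosing δ = ε/5 gives |(5z - 7) + 37| = 5|z + 6| < ε whenever |z + 6| < δ.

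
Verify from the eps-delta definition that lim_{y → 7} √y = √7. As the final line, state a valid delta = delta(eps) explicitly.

delta = min(7, √7·eps)

Fix eps > 0. We want delta > 0 such that 0 < |y − 7| < delta implies |√y − √7| < eps.
Multiplying by the conjugate, |√y − √7| = |y − 7|/(√y + √7).
Restrict delta ≤ 7 so that |y − 7| < 7 forces y > 0, and then √y + √7 > √7.
Hence |√y − √7| < |y − 7|/√7, which is < eps once |y − 7| < √7·eps.
Take delta = min(7, √7·eps). If 0 < |y − 7| < delta then y > 0 and |√y − √7| < |y − 7|/√7 < eps.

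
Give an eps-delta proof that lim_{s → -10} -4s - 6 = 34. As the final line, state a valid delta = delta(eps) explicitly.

Let eps > 0 be given. We need delta > 0 so that 0 < |s + 10| < delta implies |(-4s - 6) − 34| < eps.
Since (-4s - 6) − 34 = -4(s + 10), we have |(-4s - 6) − 34| = 4|s + 10|.
So 4|s + 10| < eps exactly when |s + 10| < eps/4.
Choosing delta = eps/4 gives |(-4s - 6) − 34| = 4|s + 10| < eps whenever |s + 10| < delta.

delta = eps/4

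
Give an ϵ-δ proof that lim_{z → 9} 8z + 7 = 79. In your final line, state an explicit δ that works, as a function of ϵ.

δ = ϵ/8

Let ϵ > 0 be given. We need δ > 0 so that 0 < |z − 9| < δ implies |(8z + 7) − 79| < ϵ.
Since (8z + 7) − 79 = 8(z − 9), we have |(8z + 7) − 79| = 8|z − 9|.
Thus it suffices that |z − 9| < ϵ/8.
Choosing δ = ϵ/8 gives |(8z + 7) − 79| = 8|z − 9| < ϵ whenever |z − 9| < δ.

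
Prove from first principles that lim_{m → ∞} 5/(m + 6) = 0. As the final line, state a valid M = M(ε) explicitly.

Suppose ε > 0. For m ≥ 1, |5/(m + 6) − 0| = 5/(m + 6) ≤ 5/m.
We need 5/m < ε, i.e. m > 5/ε.
Take M = 5/ε. If m > M then |5/(m + 6)| ≤ 5/m < ε.

M = 5/ε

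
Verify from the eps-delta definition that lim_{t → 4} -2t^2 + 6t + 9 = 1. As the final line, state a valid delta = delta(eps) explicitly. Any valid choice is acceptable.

Suppose eps > 0. We want delta > 0 such that 0 < |t − 4| < delta implies |(-2t^2 + 6t + 9) − 1| < eps.
(-2t^2 + 6t + 9) − 1 = -2t^2 + 6t + 8 = (t − 4)(-2t - 2).
So |(-2t^2 + 6t + 9) − 1| = |t − 4|·|-2t - 2|.
Assume first that |t − 4| < 2, so |t| < 6. Then |-2t - 2| ≤ 2·6 + 2 = 14.
Hence |(-2t^2 + 6t + 9) − 1| ≤ 14|t − 4| < eps provided |t − 4| < eps/14.
Choosing delta = min(2, eps/14) ensures both conditions, hence |(-2t^2 + 6t + 9) − 1| < eps.

delta = min(2, eps/14)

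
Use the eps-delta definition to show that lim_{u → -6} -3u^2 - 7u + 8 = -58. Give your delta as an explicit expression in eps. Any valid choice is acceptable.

Let eps > 0. We want delta > 0 such that 0 < |u + 6| < delta implies |(-3u^2 - 7u + 8) + 58| < eps.
(-3u^2 - 7u + 8) + 58 = -3u^2 - 7u + 66 = (u + 6)(-3u + 11).
So |(-3u^2 - 7u + 8) + 58| = |u + 6|·|-3u + 11|.
Assume first that |u + 6| < 2, so |u| < 8. Then |-3u + 11| ≤ 3·8 + 11 = 35.
Hence |(-3u^2 - 7u + 8) + 58| ≤ 35|u + 6| < eps provided |u + 6| < eps/35.
Take delta = min(2, eps/35). Then 0 < |u + 6| < delta gives both |u + 6| < 2 and |u + 6| < eps/35, so |(-3u^2 - 7u + 8) + 58| < eps.

delta = min(2, eps/35)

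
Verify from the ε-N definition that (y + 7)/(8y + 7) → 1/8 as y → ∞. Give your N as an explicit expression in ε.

N = (49/64)/ε

Fix ε > 0. We seek N > 0 such that y > N implies |(y + 7)/(8y + 7) − (1/8)| < ε.
(y + 7)/(8y + 7) − (1/8) = (8(y + 7) − (8y + 7)) / (8(8y + 7)) = 49/(8(8y + 7)).
For y > 0 we have 8y + 7 > 8y, so |(y + 7)/(8y + 7) − (1/8)| = 49/(8(8y + 7)) < 49/(8·8y) = (49/64)/y.
Thus |(y + 7)/(8y + 7) − (1/8)| < ε whenever y > (49/64)/ε.
Take N = (49/64)/ε. If y > N then |(y + 7)/(8y + 7) − (1/8)| < (49/64)/y < ε.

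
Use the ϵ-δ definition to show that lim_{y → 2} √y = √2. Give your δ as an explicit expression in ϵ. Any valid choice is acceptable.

δ = min(2, √2·ϵ)

Let ϵ > 0. We want δ > 0 such that 0 < |y − 2| < δ implies |√y − √2| < ϵ.
Rationalise: √y − √2 = (y − 2)/(√y + √2), so |√y − √2| = |y − 2|/(√y + √2).
Restrict δ ≤ 2 so that |y − 2| < 2 forces y > 0, and then √y + √2 > √2.
Hence |√y − √2| < |y − 2|/√2, which is < ϵ once |y − 2| < √2·ϵ.
Take δ = min(2, √2·ϵ). If 0 < |y − 2| < δ then y > 0 and |√y − √2| < |y − 2|/√2 < ϵ.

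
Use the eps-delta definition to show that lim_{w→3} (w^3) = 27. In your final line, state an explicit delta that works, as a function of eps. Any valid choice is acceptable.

delta = min(1, eps/37)

Fix eps > 0. We seek delta > 0 with 0 < |w − 3| < delta ⇒ |w^3 − 27| < eps.
Factor: w^3 − 27 = (w − 3)(w^2 + 3w + 9), so |w^3 − 27| = |w − 3|·|w^2 + 3w + 9|.
Restrict delta ≤ 1. Then |w − 3| < 1 gives |w| < 4, so by the triangle inequality |w^2 + 3w + 9| ≤ 4^2 + 3·4 + 9 = 37.
Hence |w^3 − 27| ≤ 37|w − 3|, which is < eps once |w − 3| < eps/37.
Take delta = min(1, eps/37). If 0 < |w − 3| < delta then both bounds hold and |w^3 − 27| ≤ 37|w − 3| < 37·(eps/37) = eps.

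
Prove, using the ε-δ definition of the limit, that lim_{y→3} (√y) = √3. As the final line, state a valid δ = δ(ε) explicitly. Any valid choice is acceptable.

Suppose ε > 0. We want δ > 0 such that 0 < |y − 3| < δ implies |√y − √3| < ε.
Multiplying by the conjugate, |√y − √3| = |y − 3|/(√y + √3).
Restrict δ ≤ 3 so that |y − 3| < 3 forces y > 0, and then √y + √3 > √3.
Hence |√y − √3| < |y − 3|/√3, which is < ε once |y − 3| < √3·ε.
Take δ = min(3, √3·ε). If 0 < |y − 3| < δ then y > 0 and |√y − √3| < |y − 3|/√3 < ε.

δ = min(3, √3·ε)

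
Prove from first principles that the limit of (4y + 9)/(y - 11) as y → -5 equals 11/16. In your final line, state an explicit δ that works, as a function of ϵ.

δ = min(8, (128/53)ϵ)

Let ϵ > 0 be given. We want δ > 0 with 0 < |y + 5| < δ ⇒ |(4y + 9)/(y - 11) − (11/16)| < ϵ.
Combining over a common denominator, (4y + 9)/(y - 11) − (11/16) = [(4y + 9)·(-16) − (-11)·(y - 11)] / [(-16)·(y - 11)] = -53(y + 5) / ((-16)(y - 11)).
So |(4y + 9)/(y - 11) − (11/16)| = 53|y + 5| / (16·|y − 11|).
Require δ ≤ 8, so |y − 11| ≥ |-16| − |y + 5| > 16 − 8 = 8.
Hence |(4y + 9)/(y - 11) − (11/16)| < 53|y + 5|/(16·8) = (53/128)|y + 5|, which is < ϵ once |y + 5| < (128/53)ϵ.
Take δ = min(8, (128/53)ϵ). Then 0 < |y + 5| < δ forces both bounds, so |(4y + 9)/(y - 11) − (11/16)| < ϵ.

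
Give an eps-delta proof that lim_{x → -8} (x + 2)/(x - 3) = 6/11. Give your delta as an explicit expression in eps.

delta = min(11/2, (121/10)eps)

Suppose eps > 0. We want delta > 0 with 0 < |x + 8| < delta ⇒ |(x + 2)/(x - 3) − (6/11)| < eps.
Combining over a common denominator, (x + 2)/(x - 3) − (6/11) = [(x + 2)·(-11) − (-6)·(x - 3)] / [(-11)·(x - 3)] = -5(x + 8) / ((-11)(x - 3)).
So |(x + 2)/(x - 3) − (6/11)| = 5|x + 8| / (11·|x − 3|).
Restrict delta ≤ 11/2. Then |x + 8| < 11/2 gives |x − 3| = |(x + 8) + (-11)| ≥ 11 − 11/2 = 11/2.
Hence |(x + 2)/(x - 3) − (6/11)| < 5|x + 8|/(11·(11/2)) = (10/121)|x + 8|, which is < eps once |x + 8| < (121/10)eps.
Take delta = min(11/2, (121/10)eps). Then 0 < |x + 8| < delta forces both bounds, so |(x + 2)/(x - 3) − (6/11)| < eps.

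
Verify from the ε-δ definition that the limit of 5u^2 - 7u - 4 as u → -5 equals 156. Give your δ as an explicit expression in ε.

Suppose ε > 0. We want δ > 0 such that 0 < |u + 5| < δ implies |(5u^2 - 7u - 4) − 156| < ε.
(5u^2 - 7u - 4) − 156 = 5u^2 - 7u - 160 = (u + 5)(5u - 32).
So |(5u^2 - 7u - 4) − 156| = |u + 5|·|5u - 32|.
Require δ ≤ 2. Then |u + 5| < 2 gives |u| < 7, and by the triangle inequality |5u - 32| ≤ 5·7 + 32 = 67.
Hence |(5u^2 - 7u - 4) − 156| ≤ 67|u + 5| < ε provided |u + 5| < ε/67.
Choosing δ = min(2, ε/67) ensures both conditions, hence |(5u^2 - 7u - 4) − 156| < ε.

δ = min(2, ε/67)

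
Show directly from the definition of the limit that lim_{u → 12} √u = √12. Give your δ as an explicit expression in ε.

δ = min(12, √12·ε)

Suppose ε > 0. We want δ > 0 such that 0 < |u − 12| < δ implies |√u − √12| < ε.
Rationalise: √u − √12 = (u − 12)/(√u + √12), so |√u − √12| = |u − 12|/(√u + √12).
Restrict δ ≤ 12 so that |u − 12| < 12 forces u > 0, and then √u + √12 > √12.
Hence |√u − √12| < |u − 12|/√12, which is < ε once |u − 12| < √12·ε.
Take δ = min(12, √12·ε). If 0 < |u − 12| < δ then u > 0 and |√u − √12| < |u − 12|/√12 < ε.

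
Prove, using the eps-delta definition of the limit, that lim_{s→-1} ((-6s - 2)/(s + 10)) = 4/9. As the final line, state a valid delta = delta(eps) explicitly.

delta = min(9/2, (81/116)eps)

Fix eps > 0. We want delta > 0 with 0 < |s + 1| < delta ⇒ |(-6s - 2)/(s + 10) − (4/9)| < eps.
Combining over a common denominator, (-6s - 2)/(s + 10) − (4/9) = [(-6s - 2)·9 − 4·(s + 10)] / [9·(s + 10)] = -58(s + 1) / (9(s + 10)).
So |(-6s - 2)/(s + 10) − (4/9)| = 58|s + 1| / (9·|s + 10|).
Require delta ≤ 9/2, so |s + 10| ≥ |9| − |s + 1| > 9 − 9/2 = 9/2.
Hence |(-6s - 2)/(s + 10) − (4/9)| < 58|s + 1|/(9·(9/2)) = (116/81)|s + 1|, which is < eps once |s + 1| < (81/116)eps.
Take delta = min(9/2, (81/116)eps). Then 0 < |s + 1| < delta forces both bounds, so |(-6s - 2)/(s + 10) − (4/9)| < eps.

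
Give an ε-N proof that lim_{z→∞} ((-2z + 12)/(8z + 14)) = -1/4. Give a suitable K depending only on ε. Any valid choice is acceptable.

K = (31/16)/ε

Let ε > 0 be given. We seek K > 0 such that z > K implies |(-2z + 12)/(8z + 14) + 1/4| < ε.
(-2z + 12)/(8z + 14) + 1/4 = (8(-2z + 12) − (-2)(8z + 14)) / (8(8z + 14)) = 124/(8(8z + 14)).
For z > 0 we have 8z + 14 > 8z, so |(-2z + 12)/(8z + 14) + 1/4| = 124/(8(8z + 14)) < 124/(8·8z) = (31/16)/z.
Thus |(-2z + 12)/(8z + 14) + 1/4| < ε whenever z > (31/16)/ε.
Take K = (31/16)/ε. If z > K then |(-2z + 12)/(8z + 14) + 1/4| < (31/16)/z < ε.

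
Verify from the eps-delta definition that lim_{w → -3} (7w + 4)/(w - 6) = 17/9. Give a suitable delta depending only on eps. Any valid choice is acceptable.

delta = min(9/2, (81/92)eps)

Fix eps > 0. We want delta > 0 with 0 < |w + 3| < delta ⇒ |(7w + 4)/(w - 6) − (17/9)| < eps.
Combining over a common denominator, (7w + 4)/(w - 6) − (17/9) = [(7w + 4)·(-9) − (-17)·(w - 6)] / [(-9)·(w - 6)] = -46(w + 3) / ((-9)(w - 6)).
So |(7w + 4)/(w - 6) − (17/9)| = 46|w + 3| / (9·|w − 6|).
Restrict delta ≤ 9/2. Then |w + 3| < 9/2 gives |w − 6| = |(w + 3) + (-9)| ≥ 9 − 9/2 = 9/2.
Hence |(7w + 4)/(w - 6) − (17/9)| < 46|w + 3|/(9·(9/2)) = (92/81)|w + 3|, which is < eps once |w + 3| < (81/92)eps.
Take delta = min(9/2, (81/92)eps). Then 0 < |w + 3| < delta forces both bounds, so |(7w + 4)/(w - 6) − (17/9)| < eps.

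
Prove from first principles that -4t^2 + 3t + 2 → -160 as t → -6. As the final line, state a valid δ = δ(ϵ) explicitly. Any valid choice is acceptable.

Suppose ϵ > 0. We want δ > 0 such that 0 < |t + 6| < δ implies |(-4t^2 + 3t + 2) + 160| < ϵ.
(-4t^2 + 3t + 2) + 160 = -4t^2 + 3t + 162 = (t + 6)(-4t + 27).
So |(-4t^2 + 3t + 2) + 160| = |t + 6|·|-4t + 27|.
Require δ ≤ 2. Then |t + 6| < 2 gives |t| < 8, and by the triangle inequality |-4t + 27| ≤ 4·8 + 27 = 59.
Hence |(-4t^2 + 3t + 2) + 160| ≤ 59|t + 6| < ϵ provided |t + 6| < ϵ/59.
Choosing δ = min(2, ϵ/59) ensures both conditions, hence |(-4t^2 + 3t + 2) + 160| < ϵ.

δ = min(2, ϵ/59)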